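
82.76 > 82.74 True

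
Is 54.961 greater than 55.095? No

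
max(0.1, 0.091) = 0.1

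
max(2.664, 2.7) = 2.7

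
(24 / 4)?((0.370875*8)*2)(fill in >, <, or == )>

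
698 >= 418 True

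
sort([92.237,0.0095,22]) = [0.0095,22,92.237]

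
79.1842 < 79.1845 True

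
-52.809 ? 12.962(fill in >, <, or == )<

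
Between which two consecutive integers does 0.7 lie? 0 and 1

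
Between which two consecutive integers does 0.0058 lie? 0 and 1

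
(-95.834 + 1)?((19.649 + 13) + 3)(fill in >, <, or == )<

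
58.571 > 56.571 True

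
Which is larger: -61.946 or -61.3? -61.3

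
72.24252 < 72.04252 False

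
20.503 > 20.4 True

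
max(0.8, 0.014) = 0.8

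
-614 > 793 False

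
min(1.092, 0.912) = 0.912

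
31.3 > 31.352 False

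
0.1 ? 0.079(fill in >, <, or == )>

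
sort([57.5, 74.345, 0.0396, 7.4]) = [0.0396, 7.4, 57.5, 74.345]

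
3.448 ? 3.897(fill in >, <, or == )<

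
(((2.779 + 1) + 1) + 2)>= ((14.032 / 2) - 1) True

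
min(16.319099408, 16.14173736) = 16.14173736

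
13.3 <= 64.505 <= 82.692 True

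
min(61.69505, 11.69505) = 11.69505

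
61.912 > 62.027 False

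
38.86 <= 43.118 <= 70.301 True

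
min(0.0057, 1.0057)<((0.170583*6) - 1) True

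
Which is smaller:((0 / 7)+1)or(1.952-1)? (1.952-1)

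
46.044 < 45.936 False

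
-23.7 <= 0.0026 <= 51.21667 True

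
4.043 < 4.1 True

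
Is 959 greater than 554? Yes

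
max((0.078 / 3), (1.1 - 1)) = 0.1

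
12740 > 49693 False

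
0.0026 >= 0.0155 False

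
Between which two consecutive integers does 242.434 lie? 242 and 243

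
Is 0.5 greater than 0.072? Yes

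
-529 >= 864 False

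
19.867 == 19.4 False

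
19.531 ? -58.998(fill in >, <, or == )>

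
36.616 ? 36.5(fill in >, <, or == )>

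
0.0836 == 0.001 False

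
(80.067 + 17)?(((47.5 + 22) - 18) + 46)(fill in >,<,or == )<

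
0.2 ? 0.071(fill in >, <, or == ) >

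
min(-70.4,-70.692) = -70.692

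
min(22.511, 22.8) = 22.511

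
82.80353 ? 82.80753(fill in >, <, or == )<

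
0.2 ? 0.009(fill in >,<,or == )>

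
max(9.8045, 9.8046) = 9.8046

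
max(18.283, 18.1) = 18.283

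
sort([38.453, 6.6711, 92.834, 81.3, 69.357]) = [6.6711, 38.453, 69.357, 81.3, 92.834]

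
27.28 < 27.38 True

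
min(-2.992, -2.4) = -2.992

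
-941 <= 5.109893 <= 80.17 True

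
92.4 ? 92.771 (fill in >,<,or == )<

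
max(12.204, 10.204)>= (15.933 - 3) False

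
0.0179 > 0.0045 True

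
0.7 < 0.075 False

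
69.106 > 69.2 False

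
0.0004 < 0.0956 True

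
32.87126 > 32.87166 False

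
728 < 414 False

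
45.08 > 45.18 False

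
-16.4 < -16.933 False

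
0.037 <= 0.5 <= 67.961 True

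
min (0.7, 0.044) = 0.044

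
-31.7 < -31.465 True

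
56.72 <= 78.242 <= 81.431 True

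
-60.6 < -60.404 True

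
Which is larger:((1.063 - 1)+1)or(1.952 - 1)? ((1.063 - 1)+1)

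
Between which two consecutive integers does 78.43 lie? 78 and 79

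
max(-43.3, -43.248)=-43.248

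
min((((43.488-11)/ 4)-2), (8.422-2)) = 6.122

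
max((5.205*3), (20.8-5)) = 15.8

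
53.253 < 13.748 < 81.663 False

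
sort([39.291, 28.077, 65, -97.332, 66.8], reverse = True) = [66.8, 65, 39.291, 28.077, -97.332]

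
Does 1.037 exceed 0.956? Yes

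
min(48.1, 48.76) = 48.1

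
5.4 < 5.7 True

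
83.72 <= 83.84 True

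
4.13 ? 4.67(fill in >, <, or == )<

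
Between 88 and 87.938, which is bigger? 88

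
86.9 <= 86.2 False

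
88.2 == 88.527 False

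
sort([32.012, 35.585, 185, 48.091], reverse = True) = [185, 48.091, 35.585, 32.012]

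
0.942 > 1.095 False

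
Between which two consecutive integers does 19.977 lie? 19 and 20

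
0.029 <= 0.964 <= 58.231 True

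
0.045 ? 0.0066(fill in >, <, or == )>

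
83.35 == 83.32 False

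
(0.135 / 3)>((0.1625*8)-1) False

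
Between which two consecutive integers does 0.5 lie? 0 and 1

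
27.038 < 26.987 False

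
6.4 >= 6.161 True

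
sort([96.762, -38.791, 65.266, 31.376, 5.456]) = [-38.791, 5.456, 31.376, 65.266, 96.762]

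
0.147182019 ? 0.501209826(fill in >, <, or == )<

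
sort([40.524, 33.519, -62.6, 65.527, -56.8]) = [-62.6, -56.8, 33.519, 40.524, 65.527]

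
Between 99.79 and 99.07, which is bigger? 99.79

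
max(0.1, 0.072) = 0.1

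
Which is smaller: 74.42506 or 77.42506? 74.42506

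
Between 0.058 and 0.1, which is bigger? 0.1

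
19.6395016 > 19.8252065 False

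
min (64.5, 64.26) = 64.26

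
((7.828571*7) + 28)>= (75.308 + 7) True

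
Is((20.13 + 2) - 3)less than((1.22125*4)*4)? Yes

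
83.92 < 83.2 False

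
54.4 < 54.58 True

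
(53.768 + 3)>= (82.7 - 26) True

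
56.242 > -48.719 True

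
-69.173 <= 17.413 True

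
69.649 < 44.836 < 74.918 False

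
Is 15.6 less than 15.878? Yes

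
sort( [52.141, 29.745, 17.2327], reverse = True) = [52.141, 29.745, 17.2327]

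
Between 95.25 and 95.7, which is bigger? 95.7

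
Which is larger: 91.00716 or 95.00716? 95.00716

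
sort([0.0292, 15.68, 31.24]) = [0.0292, 15.68, 31.24]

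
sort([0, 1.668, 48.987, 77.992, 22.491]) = [0, 1.668, 22.491, 48.987, 77.992]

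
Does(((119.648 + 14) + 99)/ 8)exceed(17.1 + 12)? No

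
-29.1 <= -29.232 False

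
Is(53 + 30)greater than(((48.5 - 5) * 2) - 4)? No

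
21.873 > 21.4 True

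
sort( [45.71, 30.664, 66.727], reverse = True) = [66.727, 45.71, 30.664]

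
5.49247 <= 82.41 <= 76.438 False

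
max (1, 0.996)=1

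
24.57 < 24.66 True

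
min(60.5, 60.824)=60.5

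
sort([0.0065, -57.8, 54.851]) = [-57.8, 0.0065, 54.851]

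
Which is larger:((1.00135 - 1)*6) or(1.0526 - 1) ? (1.0526 - 1)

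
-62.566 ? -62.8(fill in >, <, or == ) >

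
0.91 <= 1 True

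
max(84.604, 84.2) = 84.604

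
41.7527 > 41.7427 True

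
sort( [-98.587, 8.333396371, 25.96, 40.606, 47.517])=[-98.587, 8.333396371, 25.96, 40.606, 47.517]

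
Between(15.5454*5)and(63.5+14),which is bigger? (15.5454*5)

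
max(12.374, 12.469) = 12.469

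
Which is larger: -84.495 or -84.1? -84.1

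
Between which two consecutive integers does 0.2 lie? 0 and 1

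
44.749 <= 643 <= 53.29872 False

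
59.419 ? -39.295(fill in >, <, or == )>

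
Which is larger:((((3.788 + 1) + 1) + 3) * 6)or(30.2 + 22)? ((((3.788 + 1) + 1) + 3) * 6)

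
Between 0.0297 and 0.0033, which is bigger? 0.0297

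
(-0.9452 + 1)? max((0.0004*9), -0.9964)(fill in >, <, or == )>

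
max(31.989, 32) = 32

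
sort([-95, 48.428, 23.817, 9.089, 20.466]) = [-95, 9.089, 20.466, 23.817, 48.428]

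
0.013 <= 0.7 True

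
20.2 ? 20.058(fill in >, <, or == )>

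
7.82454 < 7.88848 True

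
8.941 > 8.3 True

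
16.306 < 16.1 False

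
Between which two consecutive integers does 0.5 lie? 0 and 1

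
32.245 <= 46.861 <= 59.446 True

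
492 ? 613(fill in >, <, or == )<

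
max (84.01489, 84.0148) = 84.01489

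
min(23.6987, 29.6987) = 23.6987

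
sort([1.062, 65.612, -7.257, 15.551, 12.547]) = [-7.257, 1.062, 12.547, 15.551, 65.612]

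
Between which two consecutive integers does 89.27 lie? 89 and 90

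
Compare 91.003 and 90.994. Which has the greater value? 91.003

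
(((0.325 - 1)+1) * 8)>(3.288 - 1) True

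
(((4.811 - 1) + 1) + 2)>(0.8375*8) True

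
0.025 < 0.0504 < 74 True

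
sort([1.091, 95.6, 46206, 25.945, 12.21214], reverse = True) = [46206, 95.6, 25.945, 12.21214, 1.091]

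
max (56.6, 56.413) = 56.6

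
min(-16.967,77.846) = -16.967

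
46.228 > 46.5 False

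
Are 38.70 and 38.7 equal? Yes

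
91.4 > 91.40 False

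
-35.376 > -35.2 False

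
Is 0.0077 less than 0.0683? Yes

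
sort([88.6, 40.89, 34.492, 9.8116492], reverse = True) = [88.6, 40.89, 34.492, 9.8116492]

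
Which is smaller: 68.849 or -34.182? -34.182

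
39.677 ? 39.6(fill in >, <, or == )>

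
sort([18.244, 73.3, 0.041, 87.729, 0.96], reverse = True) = [87.729, 73.3, 18.244, 0.96, 0.041]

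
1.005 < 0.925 False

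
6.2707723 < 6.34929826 True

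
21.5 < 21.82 True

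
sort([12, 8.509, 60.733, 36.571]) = [8.509, 12, 36.571, 60.733]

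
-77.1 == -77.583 False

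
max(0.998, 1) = 1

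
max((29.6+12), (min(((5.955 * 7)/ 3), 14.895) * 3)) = 41.685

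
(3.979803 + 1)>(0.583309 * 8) True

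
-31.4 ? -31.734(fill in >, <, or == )>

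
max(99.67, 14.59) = 99.67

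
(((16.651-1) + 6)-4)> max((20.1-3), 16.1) True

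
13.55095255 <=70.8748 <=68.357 False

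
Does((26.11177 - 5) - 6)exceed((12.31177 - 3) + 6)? No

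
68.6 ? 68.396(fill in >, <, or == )>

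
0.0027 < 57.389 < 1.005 False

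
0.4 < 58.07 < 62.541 True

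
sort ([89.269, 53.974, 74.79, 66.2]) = [53.974, 66.2, 74.79, 89.269]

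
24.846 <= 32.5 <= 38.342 True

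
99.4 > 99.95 False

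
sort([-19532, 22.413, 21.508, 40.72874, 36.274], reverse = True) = [40.72874, 36.274, 22.413, 21.508, -19532]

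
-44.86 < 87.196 True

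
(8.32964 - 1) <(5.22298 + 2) False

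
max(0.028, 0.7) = 0.7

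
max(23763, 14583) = 23763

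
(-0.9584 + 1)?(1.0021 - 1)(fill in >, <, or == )>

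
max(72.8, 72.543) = 72.8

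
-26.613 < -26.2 True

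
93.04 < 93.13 True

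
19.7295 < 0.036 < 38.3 False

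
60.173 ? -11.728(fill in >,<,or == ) >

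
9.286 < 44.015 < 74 True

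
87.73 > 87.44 True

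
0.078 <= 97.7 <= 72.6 False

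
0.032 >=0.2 False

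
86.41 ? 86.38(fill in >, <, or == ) >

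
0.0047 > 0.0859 False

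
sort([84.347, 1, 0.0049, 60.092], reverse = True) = [84.347, 60.092, 1, 0.0049]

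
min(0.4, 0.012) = 0.012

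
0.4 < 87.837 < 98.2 True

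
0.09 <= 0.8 True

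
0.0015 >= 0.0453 False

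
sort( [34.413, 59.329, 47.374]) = [34.413, 47.374, 59.329]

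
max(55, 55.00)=55.00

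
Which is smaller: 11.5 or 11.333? 11.333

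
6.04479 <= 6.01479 False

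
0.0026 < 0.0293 True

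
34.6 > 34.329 True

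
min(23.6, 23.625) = 23.6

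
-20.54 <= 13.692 True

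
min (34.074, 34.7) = 34.074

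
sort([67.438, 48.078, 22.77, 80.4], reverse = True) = [80.4, 67.438, 48.078, 22.77]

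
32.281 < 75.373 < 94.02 True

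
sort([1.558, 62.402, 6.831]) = [1.558, 6.831, 62.402]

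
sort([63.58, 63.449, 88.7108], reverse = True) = [88.7108, 63.58, 63.449]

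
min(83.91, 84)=83.91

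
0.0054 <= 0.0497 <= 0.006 False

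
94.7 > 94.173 True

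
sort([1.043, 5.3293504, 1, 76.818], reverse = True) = [76.818, 5.3293504, 1.043, 1]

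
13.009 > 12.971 True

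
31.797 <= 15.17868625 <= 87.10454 False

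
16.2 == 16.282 False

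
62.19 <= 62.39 True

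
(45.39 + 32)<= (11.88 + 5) False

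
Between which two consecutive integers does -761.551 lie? -762 and -761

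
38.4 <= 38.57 True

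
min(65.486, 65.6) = 65.486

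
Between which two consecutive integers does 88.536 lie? 88 and 89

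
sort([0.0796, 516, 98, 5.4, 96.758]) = [0.0796, 5.4, 96.758, 98, 516]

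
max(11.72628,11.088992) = 11.72628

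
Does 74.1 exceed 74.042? Yes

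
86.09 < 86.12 True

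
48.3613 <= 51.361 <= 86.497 True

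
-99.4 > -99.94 True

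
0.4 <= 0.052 False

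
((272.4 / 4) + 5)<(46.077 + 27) False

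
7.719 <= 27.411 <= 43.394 True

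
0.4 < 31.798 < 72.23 True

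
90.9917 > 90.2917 True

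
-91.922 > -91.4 False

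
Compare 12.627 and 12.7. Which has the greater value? 12.7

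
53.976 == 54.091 False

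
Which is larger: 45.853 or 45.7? 45.853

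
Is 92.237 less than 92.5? Yes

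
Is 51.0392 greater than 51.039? Yes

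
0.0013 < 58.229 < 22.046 False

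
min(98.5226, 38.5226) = 38.5226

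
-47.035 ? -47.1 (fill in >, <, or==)>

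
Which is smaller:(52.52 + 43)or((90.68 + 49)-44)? (52.52 + 43)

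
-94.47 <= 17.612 True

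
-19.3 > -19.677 True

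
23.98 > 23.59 True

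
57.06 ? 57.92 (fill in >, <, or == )<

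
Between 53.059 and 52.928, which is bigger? 53.059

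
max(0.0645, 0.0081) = 0.0645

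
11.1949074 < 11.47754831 True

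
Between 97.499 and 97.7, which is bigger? 97.7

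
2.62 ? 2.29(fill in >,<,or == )>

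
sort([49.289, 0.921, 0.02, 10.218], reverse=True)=[49.289, 10.218, 0.921, 0.02]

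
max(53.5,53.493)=53.5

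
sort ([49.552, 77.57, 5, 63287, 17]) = [5, 17, 49.552, 77.57, 63287]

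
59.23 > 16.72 True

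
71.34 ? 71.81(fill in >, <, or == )<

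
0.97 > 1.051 False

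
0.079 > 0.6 False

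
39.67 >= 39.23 True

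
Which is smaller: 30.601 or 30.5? 30.5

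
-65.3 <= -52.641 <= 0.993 True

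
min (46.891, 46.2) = 46.2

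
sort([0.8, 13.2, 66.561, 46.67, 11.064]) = [0.8, 11.064, 13.2, 46.67, 66.561]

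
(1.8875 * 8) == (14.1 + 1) True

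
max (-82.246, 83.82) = 83.82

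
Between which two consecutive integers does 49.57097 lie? 49 and 50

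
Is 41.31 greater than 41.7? No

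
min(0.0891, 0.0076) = 0.0076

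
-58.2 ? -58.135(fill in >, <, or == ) <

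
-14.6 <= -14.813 False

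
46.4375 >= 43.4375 True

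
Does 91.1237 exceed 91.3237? No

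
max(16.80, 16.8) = 16.8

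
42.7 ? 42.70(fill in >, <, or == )==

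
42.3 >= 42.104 True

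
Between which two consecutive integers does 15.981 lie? 15 and 16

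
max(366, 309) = 366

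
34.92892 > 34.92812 True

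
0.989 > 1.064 False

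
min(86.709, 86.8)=86.709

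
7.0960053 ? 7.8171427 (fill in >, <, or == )<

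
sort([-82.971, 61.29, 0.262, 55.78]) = [-82.971, 0.262, 55.78, 61.29]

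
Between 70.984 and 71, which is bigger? 71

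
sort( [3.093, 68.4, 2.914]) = [2.914, 3.093, 68.4]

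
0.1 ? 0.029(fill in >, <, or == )>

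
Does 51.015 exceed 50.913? Yes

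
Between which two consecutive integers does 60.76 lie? 60 and 61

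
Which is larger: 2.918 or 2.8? 2.918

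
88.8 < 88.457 False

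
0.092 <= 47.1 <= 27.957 False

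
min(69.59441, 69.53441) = 69.53441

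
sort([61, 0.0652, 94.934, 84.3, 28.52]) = [0.0652, 28.52, 61, 84.3, 94.934]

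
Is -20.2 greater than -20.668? Yes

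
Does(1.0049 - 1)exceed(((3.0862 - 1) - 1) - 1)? No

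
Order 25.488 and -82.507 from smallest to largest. -82.507, 25.488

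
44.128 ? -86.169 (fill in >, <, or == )>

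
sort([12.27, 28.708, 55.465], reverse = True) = [55.465, 28.708, 12.27]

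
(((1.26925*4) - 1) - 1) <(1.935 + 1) False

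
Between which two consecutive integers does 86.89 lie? 86 and 87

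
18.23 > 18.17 True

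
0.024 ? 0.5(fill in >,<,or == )<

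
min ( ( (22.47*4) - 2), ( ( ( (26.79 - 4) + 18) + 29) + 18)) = 87.79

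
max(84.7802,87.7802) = 87.7802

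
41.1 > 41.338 False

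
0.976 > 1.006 False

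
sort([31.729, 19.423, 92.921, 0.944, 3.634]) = [0.944, 3.634, 19.423, 31.729, 92.921]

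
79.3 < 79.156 False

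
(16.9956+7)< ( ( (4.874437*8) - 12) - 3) False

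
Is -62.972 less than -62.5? Yes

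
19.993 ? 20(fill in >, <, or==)<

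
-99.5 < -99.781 False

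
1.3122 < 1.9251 True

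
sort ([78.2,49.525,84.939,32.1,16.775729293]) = [16.775729293,32.1,49.525,78.2,84.939]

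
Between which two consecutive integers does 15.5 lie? 15 and 16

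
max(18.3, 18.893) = 18.893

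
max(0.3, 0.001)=0.3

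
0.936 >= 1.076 False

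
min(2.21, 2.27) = 2.21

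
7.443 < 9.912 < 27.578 True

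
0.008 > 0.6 False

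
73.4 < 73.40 False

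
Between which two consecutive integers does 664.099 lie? 664 and 665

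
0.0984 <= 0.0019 False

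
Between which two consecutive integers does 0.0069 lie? 0 and 1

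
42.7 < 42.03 False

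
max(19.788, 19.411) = 19.788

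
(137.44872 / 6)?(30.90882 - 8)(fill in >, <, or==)<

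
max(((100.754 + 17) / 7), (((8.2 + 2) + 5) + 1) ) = 16.822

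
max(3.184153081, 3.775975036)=3.775975036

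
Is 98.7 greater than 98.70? No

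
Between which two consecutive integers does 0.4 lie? 0 and 1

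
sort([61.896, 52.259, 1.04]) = [1.04, 52.259, 61.896]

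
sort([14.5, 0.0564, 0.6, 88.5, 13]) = [0.0564, 0.6, 13, 14.5, 88.5]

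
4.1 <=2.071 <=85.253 False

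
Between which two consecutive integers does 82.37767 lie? 82 and 83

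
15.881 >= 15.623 True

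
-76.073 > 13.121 False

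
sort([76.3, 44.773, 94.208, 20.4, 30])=[20.4, 30, 44.773, 76.3, 94.208]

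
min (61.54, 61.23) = 61.23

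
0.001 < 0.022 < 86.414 True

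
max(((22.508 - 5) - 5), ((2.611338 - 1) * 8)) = 12.890704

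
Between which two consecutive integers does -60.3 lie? -61 and -60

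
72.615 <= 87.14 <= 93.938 True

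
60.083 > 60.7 False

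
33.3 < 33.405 True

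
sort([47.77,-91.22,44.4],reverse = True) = [47.77,44.4,-91.22]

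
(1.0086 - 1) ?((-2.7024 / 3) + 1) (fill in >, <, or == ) <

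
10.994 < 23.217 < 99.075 True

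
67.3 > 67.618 False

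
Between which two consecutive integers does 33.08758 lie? 33 and 34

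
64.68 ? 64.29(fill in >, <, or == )>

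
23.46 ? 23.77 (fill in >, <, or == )<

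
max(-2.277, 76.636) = 76.636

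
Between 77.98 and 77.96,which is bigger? 77.98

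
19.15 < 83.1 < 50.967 False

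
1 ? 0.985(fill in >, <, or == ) >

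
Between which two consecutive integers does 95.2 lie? 95 and 96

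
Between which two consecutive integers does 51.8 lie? 51 and 52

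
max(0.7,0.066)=0.7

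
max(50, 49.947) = 50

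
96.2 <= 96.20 True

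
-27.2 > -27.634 True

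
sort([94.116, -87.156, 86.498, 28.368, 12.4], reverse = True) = [94.116, 86.498, 28.368, 12.4, -87.156]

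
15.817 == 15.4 False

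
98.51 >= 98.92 False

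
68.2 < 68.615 True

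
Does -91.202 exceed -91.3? Yes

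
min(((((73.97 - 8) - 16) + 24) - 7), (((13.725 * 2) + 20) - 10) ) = 37.45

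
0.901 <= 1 True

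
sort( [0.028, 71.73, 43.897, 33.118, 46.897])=[0.028, 33.118, 43.897, 46.897, 71.73]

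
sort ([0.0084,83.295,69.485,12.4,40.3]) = [0.0084,12.4,40.3,69.485,83.295]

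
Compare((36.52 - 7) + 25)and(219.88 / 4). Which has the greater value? (219.88 / 4)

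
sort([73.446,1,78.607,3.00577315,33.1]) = [1,3.00577315,33.1,73.446,78.607]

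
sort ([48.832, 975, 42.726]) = [42.726, 48.832, 975]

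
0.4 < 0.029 False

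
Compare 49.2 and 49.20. They are equal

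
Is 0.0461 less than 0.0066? No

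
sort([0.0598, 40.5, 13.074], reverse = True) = [40.5, 13.074, 0.0598]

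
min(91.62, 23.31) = 23.31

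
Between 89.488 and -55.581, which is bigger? 89.488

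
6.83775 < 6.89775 True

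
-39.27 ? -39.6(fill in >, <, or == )>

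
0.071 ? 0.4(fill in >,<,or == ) <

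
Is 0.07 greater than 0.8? No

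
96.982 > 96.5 True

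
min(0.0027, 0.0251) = 0.0027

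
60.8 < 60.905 True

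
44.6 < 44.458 False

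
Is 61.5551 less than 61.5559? Yes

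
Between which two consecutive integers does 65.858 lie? 65 and 66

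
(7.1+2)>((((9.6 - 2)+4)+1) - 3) False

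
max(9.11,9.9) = 9.9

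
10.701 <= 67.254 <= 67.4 True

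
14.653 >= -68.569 True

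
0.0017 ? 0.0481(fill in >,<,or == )<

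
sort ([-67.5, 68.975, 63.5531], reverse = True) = [68.975, 63.5531, -67.5]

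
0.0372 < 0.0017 False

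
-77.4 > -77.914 True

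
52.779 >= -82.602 True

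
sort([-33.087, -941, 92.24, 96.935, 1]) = [-941, -33.087, 1, 92.24, 96.935]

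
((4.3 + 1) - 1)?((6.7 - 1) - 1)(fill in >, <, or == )<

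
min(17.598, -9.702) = -9.702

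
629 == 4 False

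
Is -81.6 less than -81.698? No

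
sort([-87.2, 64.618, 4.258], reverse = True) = [64.618, 4.258, -87.2]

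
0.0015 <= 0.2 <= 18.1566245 True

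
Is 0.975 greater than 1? No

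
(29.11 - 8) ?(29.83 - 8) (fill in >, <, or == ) <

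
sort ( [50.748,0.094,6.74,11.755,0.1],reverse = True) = [50.748,11.755,6.74,0.1,0.094]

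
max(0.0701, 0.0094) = 0.0701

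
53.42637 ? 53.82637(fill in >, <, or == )<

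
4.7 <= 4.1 False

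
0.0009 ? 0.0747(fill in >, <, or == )<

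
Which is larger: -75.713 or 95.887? 95.887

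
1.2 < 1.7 True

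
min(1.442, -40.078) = -40.078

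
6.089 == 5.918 False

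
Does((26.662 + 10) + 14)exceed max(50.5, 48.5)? Yes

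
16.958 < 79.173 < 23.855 False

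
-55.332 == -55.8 False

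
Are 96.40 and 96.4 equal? Yes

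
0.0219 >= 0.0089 True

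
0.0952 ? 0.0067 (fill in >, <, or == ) >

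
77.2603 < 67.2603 False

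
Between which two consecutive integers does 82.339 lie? 82 and 83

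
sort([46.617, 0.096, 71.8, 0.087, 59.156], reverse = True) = [71.8, 59.156, 46.617, 0.096, 0.087]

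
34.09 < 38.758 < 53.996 True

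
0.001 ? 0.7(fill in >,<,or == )<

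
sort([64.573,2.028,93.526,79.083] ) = [2.028,64.573,79.083,93.526]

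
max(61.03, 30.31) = 61.03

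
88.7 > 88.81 False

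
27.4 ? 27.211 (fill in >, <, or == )>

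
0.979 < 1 True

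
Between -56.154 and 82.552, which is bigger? 82.552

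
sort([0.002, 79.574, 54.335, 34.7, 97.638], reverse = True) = [97.638, 79.574, 54.335, 34.7, 0.002]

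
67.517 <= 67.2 False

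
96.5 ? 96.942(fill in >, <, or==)<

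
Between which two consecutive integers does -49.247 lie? -50 and -49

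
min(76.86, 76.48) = 76.48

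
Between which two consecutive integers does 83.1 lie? 83 and 84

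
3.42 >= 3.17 True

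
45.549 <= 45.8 True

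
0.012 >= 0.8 False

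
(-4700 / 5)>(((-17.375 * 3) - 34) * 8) False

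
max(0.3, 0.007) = 0.3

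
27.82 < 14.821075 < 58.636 False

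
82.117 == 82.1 False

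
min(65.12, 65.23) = 65.12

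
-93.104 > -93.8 True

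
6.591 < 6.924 True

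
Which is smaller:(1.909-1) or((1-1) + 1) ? (1.909-1)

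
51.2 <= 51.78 True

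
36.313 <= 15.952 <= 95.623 False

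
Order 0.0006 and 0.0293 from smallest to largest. 0.0006, 0.0293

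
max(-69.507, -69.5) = -69.5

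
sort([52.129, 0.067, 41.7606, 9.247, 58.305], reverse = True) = [58.305, 52.129, 41.7606, 9.247, 0.067]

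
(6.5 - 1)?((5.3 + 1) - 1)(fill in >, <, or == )>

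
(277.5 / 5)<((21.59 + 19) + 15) True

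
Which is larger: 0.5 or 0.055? 0.5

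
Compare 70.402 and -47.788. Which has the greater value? 70.402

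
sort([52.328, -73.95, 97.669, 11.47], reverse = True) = [97.669, 52.328, 11.47, -73.95]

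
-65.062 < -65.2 False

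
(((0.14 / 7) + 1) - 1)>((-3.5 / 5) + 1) False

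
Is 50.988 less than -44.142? No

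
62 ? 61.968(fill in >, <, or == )>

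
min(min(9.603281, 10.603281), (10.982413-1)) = 9.603281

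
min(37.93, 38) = 37.93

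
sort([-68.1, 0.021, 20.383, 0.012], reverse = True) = [20.383, 0.021, 0.012, -68.1]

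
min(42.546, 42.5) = 42.5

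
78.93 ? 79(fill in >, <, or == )<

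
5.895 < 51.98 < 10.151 False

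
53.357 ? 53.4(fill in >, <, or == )<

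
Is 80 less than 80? No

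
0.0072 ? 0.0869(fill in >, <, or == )<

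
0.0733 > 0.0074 True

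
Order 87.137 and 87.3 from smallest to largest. 87.137, 87.3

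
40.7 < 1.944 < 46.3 False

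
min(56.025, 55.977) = 55.977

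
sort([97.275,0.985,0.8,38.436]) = [0.8,0.985,38.436,97.275]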